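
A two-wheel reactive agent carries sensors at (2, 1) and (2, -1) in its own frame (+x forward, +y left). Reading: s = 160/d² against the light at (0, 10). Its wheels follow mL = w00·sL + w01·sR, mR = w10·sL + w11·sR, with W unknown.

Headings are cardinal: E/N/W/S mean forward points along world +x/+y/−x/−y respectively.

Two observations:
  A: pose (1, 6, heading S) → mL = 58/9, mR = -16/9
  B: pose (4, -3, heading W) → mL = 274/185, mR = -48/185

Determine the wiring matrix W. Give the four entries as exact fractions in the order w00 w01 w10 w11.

1/2 1 -1 1/2

obs A: pose=(1,6,S) → sL=4, sR=40/9, mL=58/9, mR=-16/9
obs B: pose=(4,-3,W) → sL=4/5, sR=40/37, mL=274/185, mR=-48/185
sensor matrix S = [[4, 40/9], [4/5, 40/37]]; det S = 256/333
solve [mL_A; mL_B] = S·[w00; w01] and [mR_A; mR_B] = S·[w10; w11]:
  w00 = 1/2, w01 = 1, w10 = -1, w11 = 1/2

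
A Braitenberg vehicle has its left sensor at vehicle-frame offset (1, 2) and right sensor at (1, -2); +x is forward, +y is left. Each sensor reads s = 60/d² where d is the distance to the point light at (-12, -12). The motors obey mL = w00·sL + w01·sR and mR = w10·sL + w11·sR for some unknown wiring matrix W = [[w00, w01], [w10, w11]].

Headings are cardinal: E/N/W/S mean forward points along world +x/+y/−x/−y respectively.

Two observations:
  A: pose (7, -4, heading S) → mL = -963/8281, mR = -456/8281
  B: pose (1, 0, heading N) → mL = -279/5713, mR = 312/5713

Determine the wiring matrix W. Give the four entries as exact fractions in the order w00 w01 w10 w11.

1/2 -1 1 -1

obs A: pose=(7,-4,S) → sL=6/49, sR=30/169, mL=-963/8281, mR=-456/8281
obs B: pose=(1,0,N) → sL=6/29, sR=30/197, mL=-279/5713, mR=312/5713
sensor matrix S = [[6/49, 30/169], [6/29, 30/197]]; det S = -855360/47309353
solve [mL_A; mL_B] = S·[w00; w01] and [mR_A; mR_B] = S·[w10; w11]:
  w00 = 1/2, w01 = -1, w10 = 1, w11 = -1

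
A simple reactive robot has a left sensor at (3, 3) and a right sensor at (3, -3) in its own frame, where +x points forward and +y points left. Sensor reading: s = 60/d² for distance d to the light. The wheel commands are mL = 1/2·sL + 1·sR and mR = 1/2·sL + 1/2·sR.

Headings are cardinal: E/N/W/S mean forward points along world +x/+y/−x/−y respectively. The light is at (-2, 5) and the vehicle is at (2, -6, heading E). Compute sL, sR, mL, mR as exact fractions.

60/113 12/49 2826/5537 2148/5537

left sensor world pos  = (5, -3); dL² = 113
right sensor world pos = (5, -9); dR² = 245
sL = 60/113 = 60/113
sR = 60/245 = 12/49
mL = 1/2·sL + 1·sR = 2826/5537
mR = 1/2·sL + 1/2·sR = 2148/5537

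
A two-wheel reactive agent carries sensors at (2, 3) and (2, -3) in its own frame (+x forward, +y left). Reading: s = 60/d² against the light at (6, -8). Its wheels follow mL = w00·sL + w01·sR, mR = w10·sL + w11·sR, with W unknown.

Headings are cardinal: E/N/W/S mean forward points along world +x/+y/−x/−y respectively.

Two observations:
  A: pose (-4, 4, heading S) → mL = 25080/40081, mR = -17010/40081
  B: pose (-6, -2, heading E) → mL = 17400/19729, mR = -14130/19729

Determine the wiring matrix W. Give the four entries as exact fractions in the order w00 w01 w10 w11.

1 1 -1/2 -1

obs A: pose=(-4,4,S) → sL=60/149, sR=60/269, mL=25080/40081, mR=-17010/40081
obs B: pose=(-6,-2,E) → sL=60/181, sR=60/109, mL=17400/19729, mR=-14130/19729
sensor matrix S = [[60/149, 60/269], [60/181, 60/109]]; det S = 116812800/790758049
solve [mL_A; mL_B] = S·[w00; w01] and [mR_A; mR_B] = S·[w10; w11]:
  w00 = 1, w01 = 1, w10 = -1/2, w11 = -1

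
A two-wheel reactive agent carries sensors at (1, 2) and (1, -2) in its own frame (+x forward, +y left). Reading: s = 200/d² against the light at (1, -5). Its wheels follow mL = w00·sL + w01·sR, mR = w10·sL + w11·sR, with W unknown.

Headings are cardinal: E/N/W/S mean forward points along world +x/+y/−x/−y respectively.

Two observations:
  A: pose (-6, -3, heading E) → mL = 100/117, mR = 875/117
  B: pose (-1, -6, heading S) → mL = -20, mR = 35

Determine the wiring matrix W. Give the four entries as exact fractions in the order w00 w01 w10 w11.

-1/2 1/2 1/2 1

obs A: pose=(-6,-3,E) → sL=50/13, sR=50/9, mL=100/117, mR=875/117
obs B: pose=(-1,-6,S) → sL=50, sR=10, mL=-20, mR=35
sensor matrix S = [[50/13, 50/9], [50, 10]]; det S = -28000/117
solve [mL_A; mL_B] = S·[w00; w01] and [mR_A; mR_B] = S·[w10; w11]:
  w00 = -1/2, w01 = 1/2, w10 = 1/2, w11 = 1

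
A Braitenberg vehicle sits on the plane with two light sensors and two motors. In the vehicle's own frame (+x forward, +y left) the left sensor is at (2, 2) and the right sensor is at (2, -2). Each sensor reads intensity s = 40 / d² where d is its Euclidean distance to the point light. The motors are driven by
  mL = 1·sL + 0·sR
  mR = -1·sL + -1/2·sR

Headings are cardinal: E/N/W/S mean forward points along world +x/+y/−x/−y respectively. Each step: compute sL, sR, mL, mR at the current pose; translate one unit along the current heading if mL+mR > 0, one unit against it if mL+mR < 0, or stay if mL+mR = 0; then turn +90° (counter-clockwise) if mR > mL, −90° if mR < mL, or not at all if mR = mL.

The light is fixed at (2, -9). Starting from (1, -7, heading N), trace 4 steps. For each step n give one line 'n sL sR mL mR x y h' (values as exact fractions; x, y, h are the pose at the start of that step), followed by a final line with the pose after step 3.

0 8/5 40/17 8/5 -236/85 1 -7 N
1 4 20 4 -14 1 -8 E
2 40 40/17 40 -700/17 0 -8 S
3 5/2 5/4 5/2 -25/8 0 -7 W
final 1 -7 N

n=0: pose=(1,-7,N); sL=8/5, sR=40/17; mL=8/5, mR=-236/85; mL+mR=-20/17 → advance -1; mR−mL=-372/85 → turn -1·90°
n=1: pose=(1,-8,E); sL=4, sR=20; mL=4, mR=-14; mL+mR=-10 → advance -1; mR−mL=-18 → turn -1·90°
n=2: pose=(0,-8,S); sL=40, sR=40/17; mL=40, mR=-700/17; mL+mR=-20/17 → advance -1; mR−mL=-1380/17 → turn -1·90°
n=3: pose=(0,-7,W); sL=5/2, sR=5/4; mL=5/2, mR=-25/8; mL+mR=-5/8 → advance -1; mR−mL=-45/8 → turn -1·90°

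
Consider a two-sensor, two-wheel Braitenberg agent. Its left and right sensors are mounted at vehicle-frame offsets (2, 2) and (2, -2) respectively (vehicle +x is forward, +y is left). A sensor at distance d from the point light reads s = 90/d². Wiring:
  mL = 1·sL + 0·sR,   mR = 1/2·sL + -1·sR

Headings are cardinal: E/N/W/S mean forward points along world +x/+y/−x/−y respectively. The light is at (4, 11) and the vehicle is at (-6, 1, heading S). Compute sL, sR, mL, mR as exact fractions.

left sensor world pos  = (-4, -1); dL² = 208
right sensor world pos = (-8, -1); dR² = 288
sL = 90/208 = 45/104
sR = 90/288 = 5/16
mL = 1·sL + 0·sR = 45/104
mR = 1/2·sL + -1·sR = -5/52

45/104 5/16 45/104 -5/52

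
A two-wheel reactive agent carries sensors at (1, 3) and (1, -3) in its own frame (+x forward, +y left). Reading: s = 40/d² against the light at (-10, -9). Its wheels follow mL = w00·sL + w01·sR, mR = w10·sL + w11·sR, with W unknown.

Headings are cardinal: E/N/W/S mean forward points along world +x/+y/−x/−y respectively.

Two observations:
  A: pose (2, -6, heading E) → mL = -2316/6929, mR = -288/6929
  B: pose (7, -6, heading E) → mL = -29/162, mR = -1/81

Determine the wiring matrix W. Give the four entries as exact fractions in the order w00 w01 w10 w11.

obs A: pose=(2,-6,E) → sL=8/41, sR=40/169, mL=-2316/6929, mR=-288/6929
obs B: pose=(7,-6,E) → sL=1/9, sR=10/81, mL=-29/162, mR=-1/81
sensor matrix S = [[8/41, 40/169], [1/9, 10/81]]; det S = -1240/561249
solve [mL_A; mL_B] = S·[w00; w01] and [mR_A; mR_B] = S·[w10; w11]:
  w00 = -1/2, w01 = -1, w10 = 1, w11 = -1

-1/2 -1 1 -1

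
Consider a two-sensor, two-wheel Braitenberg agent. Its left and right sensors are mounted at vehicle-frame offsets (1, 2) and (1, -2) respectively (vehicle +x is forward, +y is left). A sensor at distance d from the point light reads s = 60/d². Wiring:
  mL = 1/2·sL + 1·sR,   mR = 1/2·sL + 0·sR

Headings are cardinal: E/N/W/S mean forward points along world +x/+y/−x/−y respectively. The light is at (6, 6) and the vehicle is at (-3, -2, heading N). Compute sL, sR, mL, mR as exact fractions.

left sensor world pos  = (-5, -1); dL² = 170
right sensor world pos = (-1, -1); dR² = 98
sL = 60/170 = 6/17
sR = 60/98 = 30/49
mL = 1/2·sL + 1·sR = 657/833
mR = 1/2·sL + 0·sR = 3/17

6/17 30/49 657/833 3/17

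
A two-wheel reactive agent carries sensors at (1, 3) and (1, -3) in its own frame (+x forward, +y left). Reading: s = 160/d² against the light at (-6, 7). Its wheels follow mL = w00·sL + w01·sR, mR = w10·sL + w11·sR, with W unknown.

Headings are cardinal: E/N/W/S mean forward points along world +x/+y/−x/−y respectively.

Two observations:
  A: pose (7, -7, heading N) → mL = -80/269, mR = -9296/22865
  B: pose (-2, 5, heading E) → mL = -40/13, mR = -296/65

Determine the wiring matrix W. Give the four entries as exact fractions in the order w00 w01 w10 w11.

obs A: pose=(7,-7,N) → sL=160/269, sR=32/85, mL=-80/269, mR=-9296/22865
obs B: pose=(-2,5,E) → sL=80/13, sR=16/5, mL=-40/13, mR=-296/65
sensor matrix S = [[160/269, 32/85], [80/13, 16/5]]; det S = -24576/59449
solve [mL_A; mL_B] = S·[w00; w01] and [mR_A; mR_B] = S·[w10; w11]:
  w00 = -1/2, w01 = 0, w10 = -1, w11 = 1/2

-1/2 0 -1 1/2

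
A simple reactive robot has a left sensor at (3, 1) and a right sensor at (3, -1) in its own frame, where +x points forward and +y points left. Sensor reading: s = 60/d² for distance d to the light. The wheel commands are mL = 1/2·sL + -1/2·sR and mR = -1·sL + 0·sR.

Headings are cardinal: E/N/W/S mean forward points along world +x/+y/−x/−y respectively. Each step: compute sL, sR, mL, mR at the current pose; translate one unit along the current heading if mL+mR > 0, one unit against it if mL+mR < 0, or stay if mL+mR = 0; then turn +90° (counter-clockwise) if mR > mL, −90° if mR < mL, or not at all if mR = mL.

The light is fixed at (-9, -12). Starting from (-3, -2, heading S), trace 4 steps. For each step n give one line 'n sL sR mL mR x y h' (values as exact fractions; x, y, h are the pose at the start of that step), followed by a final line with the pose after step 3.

0 30/49 30/37 -180/1813 -30/49 -3 -2 S
1 60/109 20/51 440/5559 -60/109 -3 -1 W
2 15/58 3/13 21/1508 -15/58 -2 -1 N
3 60/221 60/181 -1200/40001 -60/221 -2 -2 E
final -3 -2 S

n=0: pose=(-3,-2,S); sL=30/49, sR=30/37; mL=-180/1813, mR=-30/49; mL+mR=-1290/1813 → advance -1; mR−mL=-930/1813 → turn -1·90°
n=1: pose=(-3,-1,W); sL=60/109, sR=20/51; mL=440/5559, mR=-60/109; mL+mR=-2620/5559 → advance -1; mR−mL=-3500/5559 → turn -1·90°
n=2: pose=(-2,-1,N); sL=15/58, sR=3/13; mL=21/1508, mR=-15/58; mL+mR=-369/1508 → advance -1; mR−mL=-411/1508 → turn -1·90°
n=3: pose=(-2,-2,E); sL=60/221, sR=60/181; mL=-1200/40001, mR=-60/221; mL+mR=-12060/40001 → advance -1; mR−mL=-9660/40001 → turn -1·90°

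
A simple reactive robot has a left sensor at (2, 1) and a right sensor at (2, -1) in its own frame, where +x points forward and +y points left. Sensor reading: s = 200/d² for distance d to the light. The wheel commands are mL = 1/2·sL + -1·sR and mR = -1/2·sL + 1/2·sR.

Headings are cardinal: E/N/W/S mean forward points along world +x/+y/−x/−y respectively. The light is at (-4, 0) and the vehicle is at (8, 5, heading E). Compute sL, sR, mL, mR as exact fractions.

25/29 50/53 -1575/3074 125/3074

left sensor world pos  = (10, 6); dL² = 232
right sensor world pos = (10, 4); dR² = 212
sL = 200/232 = 25/29
sR = 200/212 = 50/53
mL = 1/2·sL + -1·sR = -1575/3074
mR = -1/2·sL + 1/2·sR = 125/3074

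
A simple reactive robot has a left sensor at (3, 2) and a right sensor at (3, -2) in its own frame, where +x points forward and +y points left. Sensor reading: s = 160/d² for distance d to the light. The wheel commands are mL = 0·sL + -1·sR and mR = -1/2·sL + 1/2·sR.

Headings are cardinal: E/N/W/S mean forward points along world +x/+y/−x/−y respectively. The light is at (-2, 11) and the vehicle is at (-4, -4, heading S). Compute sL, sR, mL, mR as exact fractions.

left sensor world pos  = (-2, -7); dL² = 324
right sensor world pos = (-6, -7); dR² = 340
sL = 160/324 = 40/81
sR = 160/340 = 8/17
mL = 0·sL + -1·sR = -8/17
mR = -1/2·sL + 1/2·sR = -16/1377

40/81 8/17 -8/17 -16/1377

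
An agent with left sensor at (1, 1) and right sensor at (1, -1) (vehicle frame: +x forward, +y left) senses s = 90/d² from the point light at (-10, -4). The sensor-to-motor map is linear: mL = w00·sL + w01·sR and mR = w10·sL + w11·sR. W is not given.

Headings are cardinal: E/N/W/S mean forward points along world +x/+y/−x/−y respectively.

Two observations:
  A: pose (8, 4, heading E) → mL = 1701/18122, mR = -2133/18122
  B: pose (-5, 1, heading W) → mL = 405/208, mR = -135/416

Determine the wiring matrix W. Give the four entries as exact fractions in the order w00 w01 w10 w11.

1 -1/2 1/2 -1

obs A: pose=(8,4,E) → sL=45/221, sR=9/41, mL=1701/18122, mR=-2133/18122
obs B: pose=(-5,1,W) → sL=45/16, sR=45/26, mL=405/208, mR=-135/416
sensor matrix S = [[45/221, 9/41], [45/16, 45/26]]; det S = -499365/1884688
solve [mL_A; mL_B] = S·[w00; w01] and [mR_A; mR_B] = S·[w10; w11]:
  w00 = 1, w01 = -1/2, w10 = 1/2, w11 = -1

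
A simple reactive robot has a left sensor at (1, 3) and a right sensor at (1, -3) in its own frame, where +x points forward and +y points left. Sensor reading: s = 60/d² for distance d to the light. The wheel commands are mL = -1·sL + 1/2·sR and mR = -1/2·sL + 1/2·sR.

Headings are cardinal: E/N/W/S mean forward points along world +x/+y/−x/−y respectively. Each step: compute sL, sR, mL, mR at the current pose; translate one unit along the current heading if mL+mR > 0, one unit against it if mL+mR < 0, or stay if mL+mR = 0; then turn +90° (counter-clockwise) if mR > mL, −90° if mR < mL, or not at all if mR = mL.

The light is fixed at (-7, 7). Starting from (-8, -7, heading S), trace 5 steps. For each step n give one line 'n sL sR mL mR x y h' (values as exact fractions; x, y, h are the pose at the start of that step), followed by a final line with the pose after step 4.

0 60/229 60/241 -7590/55189 -360/55189 -8 -7 S
1 3/5 15/64 -309/640 -117/640 -8 -6 E
2 60/169 12/29 -726/4901 144/4901 -9 -6 N
3 30/149 6/13 57/1937 252/1937 -9 -7 W
4 4/15 20/87 -22/145 -8/435 -10 -7 S
final -10 -6 E

n=0: pose=(-8,-7,S); sL=60/229, sR=60/241; mL=-7590/55189, mR=-360/55189; mL+mR=-7950/55189 → advance -1; mR−mL=30/229 → turn +1·90°
n=1: pose=(-8,-6,E); sL=3/5, sR=15/64; mL=-309/640, mR=-117/640; mL+mR=-213/320 → advance -1; mR−mL=3/10 → turn +1·90°
n=2: pose=(-9,-6,N); sL=60/169, sR=12/29; mL=-726/4901, mR=144/4901; mL+mR=-582/4901 → advance -1; mR−mL=30/169 → turn +1·90°
n=3: pose=(-9,-7,W); sL=30/149, sR=6/13; mL=57/1937, mR=252/1937; mL+mR=309/1937 → advance +1; mR−mL=15/149 → turn +1·90°
n=4: pose=(-10,-7,S); sL=4/15, sR=20/87; mL=-22/145, mR=-8/435; mL+mR=-74/435 → advance -1; mR−mL=2/15 → turn +1·90°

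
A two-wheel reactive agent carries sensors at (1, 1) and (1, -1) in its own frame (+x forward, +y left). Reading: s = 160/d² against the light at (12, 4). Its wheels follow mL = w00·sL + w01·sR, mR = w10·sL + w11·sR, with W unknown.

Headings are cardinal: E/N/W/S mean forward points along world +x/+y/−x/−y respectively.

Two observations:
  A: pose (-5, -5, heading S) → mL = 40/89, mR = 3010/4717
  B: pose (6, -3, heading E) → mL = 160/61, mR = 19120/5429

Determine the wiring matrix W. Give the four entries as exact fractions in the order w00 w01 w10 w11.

obs A: pose=(-5,-5,S) → sL=40/89, sR=20/53, mL=40/89, mR=3010/4717
obs B: pose=(6,-3,E) → sL=160/61, sR=160/89, mL=160/61, mR=19120/5429
sensor matrix S = [[40/89, 20/53], [160/61, 160/89]]; det S = -4656000/25608593
solve [mL_A; mL_B] = S·[w00; w01] and [mR_A; mR_B] = S·[w10; w11]:
  w00 = 1, w01 = 0, w10 = 1, w11 = 1/2

1 0 1 1/2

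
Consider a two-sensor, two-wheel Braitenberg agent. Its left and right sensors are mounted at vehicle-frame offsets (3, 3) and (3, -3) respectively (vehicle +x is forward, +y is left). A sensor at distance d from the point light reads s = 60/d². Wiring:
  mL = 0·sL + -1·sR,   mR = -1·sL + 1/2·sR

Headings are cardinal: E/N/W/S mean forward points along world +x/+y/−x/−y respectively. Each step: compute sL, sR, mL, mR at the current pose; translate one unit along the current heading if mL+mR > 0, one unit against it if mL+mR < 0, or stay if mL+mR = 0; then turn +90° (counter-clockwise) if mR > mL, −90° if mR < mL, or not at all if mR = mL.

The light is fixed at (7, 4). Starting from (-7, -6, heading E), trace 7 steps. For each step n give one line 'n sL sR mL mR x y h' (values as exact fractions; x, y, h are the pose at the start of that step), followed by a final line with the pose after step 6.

n=0: pose=(-7,-6,E); sL=6/17, sR=6/29; mL=-6/29, mR=-123/493; mL+mR=-225/493 → advance -1; mR−mL=-21/493 → turn -1·90°
n=1: pose=(-8,-6,S); sL=60/313, sR=60/493; mL=-60/493, mR=-20190/154309; mL+mR=-38970/154309 → advance -1; mR−mL=-1410/154309 → turn -1·90°
n=2: pose=(-8,-5,W); sL=5/39, sR=1/6; mL=-1/6, mR=-7/156; mL+mR=-11/52 → advance -1; mR−mL=19/156 → turn +1·90°
n=3: pose=(-7,-5,S); sL=12/53, sR=60/433; mL=-60/433, mR=-3606/22949; mL+mR=-6786/22949 → advance -1; mR−mL=-426/22949 → turn -1·90°
n=4: pose=(-7,-4,W); sL=6/41, sR=30/157; mL=-30/157, mR=-327/6437; mL+mR=-1557/6437 → advance -1; mR−mL=903/6437 → turn +1·90°
n=5: pose=(-6,-4,S); sL=60/221, sR=60/377; mL=-60/377, mR=-1230/6409; mL+mR=-2250/6409 → advance -1; mR−mL=-210/6409 → turn -1·90°
n=6: pose=(-6,-3,W); sL=15/89, sR=15/68; mL=-15/68, mR=-705/12104; mL+mR=-3375/12104 → advance -1; mR−mL=1965/12104 → turn +1·90°

0 6/17 6/29 -6/29 -123/493 -7 -6 E
1 60/313 60/493 -60/493 -20190/154309 -8 -6 S
2 5/39 1/6 -1/6 -7/156 -8 -5 W
3 12/53 60/433 -60/433 -3606/22949 -7 -5 S
4 6/41 30/157 -30/157 -327/6437 -7 -4 W
5 60/221 60/377 -60/377 -1230/6409 -6 -4 S
6 15/89 15/68 -15/68 -705/12104 -6 -3 W
final -5 -3 S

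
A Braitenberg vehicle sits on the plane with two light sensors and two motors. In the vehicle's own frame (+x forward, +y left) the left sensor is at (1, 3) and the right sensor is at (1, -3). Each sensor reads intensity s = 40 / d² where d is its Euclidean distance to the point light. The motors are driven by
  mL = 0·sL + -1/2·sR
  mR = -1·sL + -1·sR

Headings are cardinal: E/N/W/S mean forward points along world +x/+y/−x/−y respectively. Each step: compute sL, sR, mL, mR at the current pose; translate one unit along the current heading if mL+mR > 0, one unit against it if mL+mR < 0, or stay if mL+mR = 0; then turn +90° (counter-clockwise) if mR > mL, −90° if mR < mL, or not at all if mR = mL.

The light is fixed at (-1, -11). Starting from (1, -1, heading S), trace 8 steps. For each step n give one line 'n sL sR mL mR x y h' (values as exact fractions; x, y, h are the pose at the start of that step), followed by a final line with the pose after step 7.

0 20/53 20/41 -10/41 -1880/2173 1 -1 S
1 8/13 40/197 -20/197 -2096/2561 1 0 W
2 5/18 2/9 -1/9 -1/2 2 0 N
3 8/37 8/13 -4/13 -400/481 2 -1 E
4 20/53 20/41 -10/41 -1880/2173 1 -1 S
5 8/13 40/197 -20/197 -2096/2561 1 0 W
6 5/18 2/9 -1/9 -1/2 2 0 N
7 8/37 8/13 -4/13 -400/481 2 -1 E
final 1 -1 S

n=0: pose=(1,-1,S); sL=20/53, sR=20/41; mL=-10/41, mR=-1880/2173; mL+mR=-2410/2173 → advance -1; mR−mL=-1350/2173 → turn -1·90°
n=1: pose=(1,0,W); sL=8/13, sR=40/197; mL=-20/197, mR=-2096/2561; mL+mR=-2356/2561 → advance -1; mR−mL=-1836/2561 → turn -1·90°
n=2: pose=(2,0,N); sL=5/18, sR=2/9; mL=-1/9, mR=-1/2; mL+mR=-11/18 → advance -1; mR−mL=-7/18 → turn -1·90°
n=3: pose=(2,-1,E); sL=8/37, sR=8/13; mL=-4/13, mR=-400/481; mL+mR=-548/481 → advance -1; mR−mL=-252/481 → turn -1·90°
n=4: pose=(1,-1,S); sL=20/53, sR=20/41; mL=-10/41, mR=-1880/2173; mL+mR=-2410/2173 → advance -1; mR−mL=-1350/2173 → turn -1·90°
n=5: pose=(1,0,W); sL=8/13, sR=40/197; mL=-20/197, mR=-2096/2561; mL+mR=-2356/2561 → advance -1; mR−mL=-1836/2561 → turn -1·90°
n=6: pose=(2,0,N); sL=5/18, sR=2/9; mL=-1/9, mR=-1/2; mL+mR=-11/18 → advance -1; mR−mL=-7/18 → turn -1·90°
n=7: pose=(2,-1,E); sL=8/37, sR=8/13; mL=-4/13, mR=-400/481; mL+mR=-548/481 → advance -1; mR−mL=-252/481 → turn -1·90°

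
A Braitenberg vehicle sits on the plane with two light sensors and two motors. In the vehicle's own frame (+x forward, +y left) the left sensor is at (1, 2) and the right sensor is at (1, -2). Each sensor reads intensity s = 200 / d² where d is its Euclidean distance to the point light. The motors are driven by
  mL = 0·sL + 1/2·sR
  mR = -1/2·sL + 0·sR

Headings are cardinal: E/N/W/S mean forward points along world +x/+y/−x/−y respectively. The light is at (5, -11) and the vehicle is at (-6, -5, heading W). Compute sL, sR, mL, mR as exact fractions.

left sensor world pos  = (-7, -7); dL² = 160
right sensor world pos = (-7, -3); dR² = 208
sL = 200/160 = 5/4
sR = 200/208 = 25/26
mL = 0·sL + 1/2·sR = 25/52
mR = -1/2·sL + 0·sR = -5/8

5/4 25/26 25/52 -5/8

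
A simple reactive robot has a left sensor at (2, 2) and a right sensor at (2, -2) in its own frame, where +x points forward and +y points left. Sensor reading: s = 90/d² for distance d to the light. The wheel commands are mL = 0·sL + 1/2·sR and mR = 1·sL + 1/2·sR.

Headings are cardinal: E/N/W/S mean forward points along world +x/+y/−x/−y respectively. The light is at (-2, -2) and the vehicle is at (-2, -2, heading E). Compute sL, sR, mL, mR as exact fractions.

left sensor world pos  = (0, 0); dL² = 8
right sensor world pos = (0, -4); dR² = 8
sL = 90/8 = 45/4
sR = 90/8 = 45/4
mL = 0·sL + 1/2·sR = 45/8
mR = 1·sL + 1/2·sR = 135/8

45/4 45/4 45/8 135/8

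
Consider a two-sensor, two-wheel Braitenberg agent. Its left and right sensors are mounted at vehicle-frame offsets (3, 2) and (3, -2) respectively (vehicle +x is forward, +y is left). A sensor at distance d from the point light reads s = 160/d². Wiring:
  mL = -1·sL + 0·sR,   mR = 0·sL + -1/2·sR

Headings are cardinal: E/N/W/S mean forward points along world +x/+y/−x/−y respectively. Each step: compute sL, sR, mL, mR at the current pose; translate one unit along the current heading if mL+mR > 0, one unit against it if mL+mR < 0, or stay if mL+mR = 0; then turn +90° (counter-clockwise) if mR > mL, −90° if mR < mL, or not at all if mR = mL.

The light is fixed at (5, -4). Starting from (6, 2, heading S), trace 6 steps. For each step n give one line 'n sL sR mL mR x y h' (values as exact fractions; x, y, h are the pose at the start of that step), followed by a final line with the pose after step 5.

n=0: pose=(6,2,S); sL=80/9, sR=16; mL=-80/9, mR=-8; mL+mR=-152/9 → advance -1; mR−mL=8/9 → turn +1·90°
n=1: pose=(6,3,E); sL=160/97, sR=160/41; mL=-160/97, mR=-80/41; mL+mR=-14320/3977 → advance -1; mR−mL=-1200/3977 → turn -1·90°
n=2: pose=(5,3,S); sL=8, sR=8; mL=-8, mR=-4; mL+mR=-12 → advance -1; mR−mL=4 → turn +1·90°
n=3: pose=(5,4,E); sL=160/109, sR=32/9; mL=-160/109, mR=-16/9; mL+mR=-3184/981 → advance -1; mR−mL=-304/981 → turn -1·90°
n=4: pose=(4,4,S); sL=80/13, sR=80/17; mL=-80/13, mR=-40/17; mL+mR=-1880/221 → advance -1; mR−mL=840/221 → turn +1·90°
n=5: pose=(4,5,E); sL=32/25, sR=160/53; mL=-32/25, mR=-80/53; mL+mR=-3696/1325 → advance -1; mR−mL=-304/1325 → turn -1·90°

0 80/9 16 -80/9 -8 6 2 S
1 160/97 160/41 -160/97 -80/41 6 3 E
2 8 8 -8 -4 5 3 S
3 160/109 32/9 -160/109 -16/9 5 4 E
4 80/13 80/17 -80/13 -40/17 4 4 S
5 32/25 160/53 -32/25 -80/53 4 5 E
final 3 5 S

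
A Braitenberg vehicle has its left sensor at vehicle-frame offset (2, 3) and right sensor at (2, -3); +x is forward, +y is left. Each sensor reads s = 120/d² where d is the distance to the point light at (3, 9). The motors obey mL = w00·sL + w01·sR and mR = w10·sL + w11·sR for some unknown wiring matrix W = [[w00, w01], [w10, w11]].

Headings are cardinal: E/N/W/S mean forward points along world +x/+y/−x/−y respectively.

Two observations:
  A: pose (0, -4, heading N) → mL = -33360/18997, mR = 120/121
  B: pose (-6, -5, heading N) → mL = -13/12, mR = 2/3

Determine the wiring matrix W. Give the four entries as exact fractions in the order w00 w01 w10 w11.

obs A: pose=(0,-4,N) → sL=120/157, sR=120/121, mL=-33360/18997, mR=120/121
obs B: pose=(-6,-5,N) → sL=5/12, sR=2/3, mL=-13/12, mR=2/3
sensor matrix S = [[120/157, 120/121], [5/12, 2/3]]; det S = 1830/18997
solve [mL_A; mL_B] = S·[w00; w01] and [mR_A; mR_B] = S·[w10; w11]:
  w00 = -1, w01 = -1, w10 = 0, w11 = 1

-1 -1 0 1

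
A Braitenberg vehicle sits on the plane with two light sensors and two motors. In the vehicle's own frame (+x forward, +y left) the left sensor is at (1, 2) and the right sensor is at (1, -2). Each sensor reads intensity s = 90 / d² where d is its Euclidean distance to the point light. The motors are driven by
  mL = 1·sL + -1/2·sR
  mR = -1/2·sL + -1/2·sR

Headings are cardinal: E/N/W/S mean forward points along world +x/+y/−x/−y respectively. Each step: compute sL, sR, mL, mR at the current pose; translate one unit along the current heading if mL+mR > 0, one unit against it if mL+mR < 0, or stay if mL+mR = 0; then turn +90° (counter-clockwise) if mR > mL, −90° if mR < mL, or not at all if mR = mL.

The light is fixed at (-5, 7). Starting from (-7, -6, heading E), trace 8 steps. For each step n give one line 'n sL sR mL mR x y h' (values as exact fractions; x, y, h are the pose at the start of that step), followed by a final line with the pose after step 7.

n=0: pose=(-7,-6,E); sL=45/61, sR=45/113; mL=7425/13786, mR=-3915/6893; mL+mR=-405/13786 → advance -1; mR−mL=-135/122 → turn -1·90°
n=1: pose=(-8,-6,S); sL=90/197, sR=90/221; mL=11025/43537, mR=-18810/43537; mL+mR=-7785/43537 → advance -1; mR−mL=-135/197 → turn -1·90°
n=2: pose=(-8,-5,W); sL=45/106, sR=45/58; mL=225/6148, mR=-1845/3074; mL+mR=-3465/6148 → advance -1; mR−mL=-135/212 → turn -1·90°
n=3: pose=(-7,-5,N); sL=90/137, sR=90/121; mL=4725/16577, mR=-11610/16577; mL+mR=-6885/16577 → advance -1; mR−mL=-135/137 → turn -1·90°
n=4: pose=(-7,-6,E); sL=45/61, sR=45/113; mL=7425/13786, mR=-3915/6893; mL+mR=-405/13786 → advance -1; mR−mL=-135/122 → turn -1·90°
n=5: pose=(-8,-6,S); sL=90/197, sR=90/221; mL=11025/43537, mR=-18810/43537; mL+mR=-7785/43537 → advance -1; mR−mL=-135/197 → turn -1·90°
n=6: pose=(-8,-5,W); sL=45/106, sR=45/58; mL=225/6148, mR=-1845/3074; mL+mR=-3465/6148 → advance -1; mR−mL=-135/212 → turn -1·90°
n=7: pose=(-7,-5,N); sL=90/137, sR=90/121; mL=4725/16577, mR=-11610/16577; mL+mR=-6885/16577 → advance -1; mR−mL=-135/137 → turn -1·90°

0 45/61 45/113 7425/13786 -3915/6893 -7 -6 E
1 90/197 90/221 11025/43537 -18810/43537 -8 -6 S
2 45/106 45/58 225/6148 -1845/3074 -8 -5 W
3 90/137 90/121 4725/16577 -11610/16577 -7 -5 N
4 45/61 45/113 7425/13786 -3915/6893 -7 -6 E
5 90/197 90/221 11025/43537 -18810/43537 -8 -6 S
6 45/106 45/58 225/6148 -1845/3074 -8 -5 W
7 90/137 90/121 4725/16577 -11610/16577 -7 -5 N
final -7 -6 E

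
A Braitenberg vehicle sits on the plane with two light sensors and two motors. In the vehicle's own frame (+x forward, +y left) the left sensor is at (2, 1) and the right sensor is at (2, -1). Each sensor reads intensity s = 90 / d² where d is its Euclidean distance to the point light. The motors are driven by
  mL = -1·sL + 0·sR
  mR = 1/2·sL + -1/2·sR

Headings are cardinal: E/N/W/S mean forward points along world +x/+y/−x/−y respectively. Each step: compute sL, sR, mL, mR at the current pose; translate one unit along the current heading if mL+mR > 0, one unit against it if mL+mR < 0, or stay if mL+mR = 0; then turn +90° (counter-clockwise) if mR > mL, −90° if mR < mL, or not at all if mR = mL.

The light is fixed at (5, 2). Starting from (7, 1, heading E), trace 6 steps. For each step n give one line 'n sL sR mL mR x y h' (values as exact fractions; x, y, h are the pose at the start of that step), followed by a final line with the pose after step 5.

n=0: pose=(7,1,E); sL=45/8, sR=9/2; mL=-45/8, mR=9/16; mL+mR=-81/16 → advance -1; mR−mL=99/16 → turn +1·90°
n=1: pose=(6,1,N); sL=90, sR=18; mL=-90, mR=36; mL+mR=-54 → advance -1; mR−mL=126 → turn +1·90°
n=2: pose=(6,0,W); sL=9, sR=45; mL=-9, mR=-18; mL+mR=-27 → advance -1; mR−mL=-9 → turn -1·90°
n=3: pose=(7,0,N); sL=90, sR=10; mL=-90, mR=40; mL+mR=-50 → advance -1; mR−mL=130 → turn +1·90°
n=4: pose=(7,-1,W); sL=45/8, sR=45/2; mL=-45/8, mR=-135/16; mL+mR=-225/16 → advance -1; mR−mL=-45/16 → turn -1·90°
n=5: pose=(8,-1,N); sL=18, sR=90/17; mL=-18, mR=108/17; mL+mR=-198/17 → advance -1; mR−mL=414/17 → turn +1·90°

0 45/8 9/2 -45/8 9/16 7 1 E
1 90 18 -90 36 6 1 N
2 9 45 -9 -18 6 0 W
3 90 10 -90 40 7 0 N
4 45/8 45/2 -45/8 -135/16 7 -1 W
5 18 90/17 -18 108/17 8 -1 N
final 8 -2 W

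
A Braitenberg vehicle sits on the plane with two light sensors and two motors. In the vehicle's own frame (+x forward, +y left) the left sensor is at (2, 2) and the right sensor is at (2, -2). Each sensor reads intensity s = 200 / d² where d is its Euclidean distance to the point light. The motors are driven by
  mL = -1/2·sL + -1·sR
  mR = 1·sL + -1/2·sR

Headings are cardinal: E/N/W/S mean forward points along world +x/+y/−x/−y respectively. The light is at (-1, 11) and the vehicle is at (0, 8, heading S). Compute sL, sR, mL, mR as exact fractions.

left sensor world pos  = (2, 6); dL² = 34
right sensor world pos = (-2, 6); dR² = 26
sL = 200/34 = 100/17
sR = 200/26 = 100/13
mL = -1/2·sL + -1·sR = -2350/221
mR = 1·sL + -1/2·sR = 450/221

100/17 100/13 -2350/221 450/221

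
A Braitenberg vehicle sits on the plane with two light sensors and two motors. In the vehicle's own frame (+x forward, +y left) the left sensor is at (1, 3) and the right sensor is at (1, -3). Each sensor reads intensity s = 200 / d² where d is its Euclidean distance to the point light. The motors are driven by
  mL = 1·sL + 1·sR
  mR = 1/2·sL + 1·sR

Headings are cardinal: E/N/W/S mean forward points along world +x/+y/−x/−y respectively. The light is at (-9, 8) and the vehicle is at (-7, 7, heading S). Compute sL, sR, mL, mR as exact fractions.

left sensor world pos  = (-4, 6); dL² = 29
right sensor world pos = (-10, 6); dR² = 5
sL = 200/29 = 200/29
sR = 200/5 = 40
mL = 1·sL + 1·sR = 1360/29
mR = 1/2·sL + 1·sR = 1260/29

200/29 40 1360/29 1260/29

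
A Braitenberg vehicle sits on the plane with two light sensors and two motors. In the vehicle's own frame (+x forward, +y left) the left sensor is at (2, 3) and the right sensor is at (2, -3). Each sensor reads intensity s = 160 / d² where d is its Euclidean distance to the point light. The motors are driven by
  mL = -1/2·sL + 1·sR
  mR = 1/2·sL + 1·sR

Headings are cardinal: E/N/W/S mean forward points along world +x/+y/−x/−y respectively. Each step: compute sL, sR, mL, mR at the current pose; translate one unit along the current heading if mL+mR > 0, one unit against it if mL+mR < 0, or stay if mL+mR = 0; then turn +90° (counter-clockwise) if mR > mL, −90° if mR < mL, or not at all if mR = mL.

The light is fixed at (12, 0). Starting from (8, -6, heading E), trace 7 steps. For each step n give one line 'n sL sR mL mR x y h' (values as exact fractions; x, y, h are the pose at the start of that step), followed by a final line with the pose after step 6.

n=0: pose=(8,-6,E); sL=160/13, sR=32/17; mL=-944/221, mR=1776/221; mL+mR=64/17 → advance +1; mR−mL=160/13 → turn +1·90°
n=1: pose=(9,-6,N); sL=40/13, sR=10; mL=110/13, mR=150/13; mL+mR=20 → advance +1; mR−mL=40/13 → turn +1·90°
n=2: pose=(9,-5,W); sL=160/89, sR=160/29; mL=11920/2581, mR=16560/2581; mL+mR=320/29 → advance +1; mR−mL=160/89 → turn +1·90°
n=3: pose=(8,-5,S); sL=16/5, sR=80/49; mL=8/245, mR=792/245; mL+mR=160/49 → advance +1; mR−mL=16/5 → turn +1·90°
n=4: pose=(8,-6,E); sL=160/13, sR=32/17; mL=-944/221, mR=1776/221; mL+mR=64/17 → advance +1; mR−mL=160/13 → turn +1·90°
n=5: pose=(9,-6,N); sL=40/13, sR=10; mL=110/13, mR=150/13; mL+mR=20 → advance +1; mR−mL=40/13 → turn +1·90°
n=6: pose=(9,-5,W); sL=160/89, sR=160/29; mL=11920/2581, mR=16560/2581; mL+mR=320/29 → advance +1; mR−mL=160/89 → turn +1·90°

0 160/13 32/17 -944/221 1776/221 8 -6 E
1 40/13 10 110/13 150/13 9 -6 N
2 160/89 160/29 11920/2581 16560/2581 9 -5 W
3 16/5 80/49 8/245 792/245 8 -5 S
4 160/13 32/17 -944/221 1776/221 8 -6 E
5 40/13 10 110/13 150/13 9 -6 N
6 160/89 160/29 11920/2581 16560/2581 9 -5 W
final 8 -5 S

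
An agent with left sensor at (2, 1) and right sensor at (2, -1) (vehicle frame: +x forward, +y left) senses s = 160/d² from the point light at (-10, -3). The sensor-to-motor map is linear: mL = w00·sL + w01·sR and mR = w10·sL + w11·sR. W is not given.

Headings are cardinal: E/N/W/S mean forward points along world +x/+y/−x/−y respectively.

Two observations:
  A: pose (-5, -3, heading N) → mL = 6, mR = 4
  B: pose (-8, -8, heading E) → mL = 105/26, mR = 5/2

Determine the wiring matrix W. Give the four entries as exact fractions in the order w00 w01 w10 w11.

obs A: pose=(-5,-3,N) → sL=8, sR=4, mL=6, mR=4
obs B: pose=(-8,-8,E) → sL=5, sR=40/13, mL=105/26, mR=5/2
sensor matrix S = [[8, 4], [5, 40/13]]; det S = 60/13
solve [mL_A; mL_B] = S·[w00; w01] and [mR_A; mR_B] = S·[w10; w11]:
  w00 = 1/2, w01 = 1/2, w10 = 1/2, w11 = 0

1/2 1/2 1/2 0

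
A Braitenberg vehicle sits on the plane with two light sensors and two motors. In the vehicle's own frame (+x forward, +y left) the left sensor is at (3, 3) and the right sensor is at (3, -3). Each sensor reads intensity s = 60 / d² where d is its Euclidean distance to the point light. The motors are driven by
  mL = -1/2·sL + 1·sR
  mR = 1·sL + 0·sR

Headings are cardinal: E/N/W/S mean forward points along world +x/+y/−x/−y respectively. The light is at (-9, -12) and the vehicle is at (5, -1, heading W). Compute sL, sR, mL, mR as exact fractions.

12/37 60/317 318/11729 12/37

left sensor world pos  = (2, -4); dL² = 185
right sensor world pos = (2, 2); dR² = 317
sL = 60/185 = 12/37
sR = 60/317 = 60/317
mL = -1/2·sL + 1·sR = 318/11729
mR = 1·sL + 0·sR = 12/37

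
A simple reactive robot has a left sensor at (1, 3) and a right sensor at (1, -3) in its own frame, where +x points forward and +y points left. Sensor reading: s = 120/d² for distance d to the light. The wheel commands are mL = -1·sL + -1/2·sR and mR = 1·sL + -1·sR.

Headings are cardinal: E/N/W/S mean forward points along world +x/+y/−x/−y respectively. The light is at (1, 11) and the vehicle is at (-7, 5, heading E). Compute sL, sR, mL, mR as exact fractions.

left sensor world pos  = (-6, 8); dL² = 58
right sensor world pos = (-6, 2); dR² = 130
sL = 120/58 = 60/29
sR = 120/130 = 12/13
mL = -1·sL + -1/2·sR = -954/377
mR = 1·sL + -1·sR = 432/377

60/29 12/13 -954/377 432/377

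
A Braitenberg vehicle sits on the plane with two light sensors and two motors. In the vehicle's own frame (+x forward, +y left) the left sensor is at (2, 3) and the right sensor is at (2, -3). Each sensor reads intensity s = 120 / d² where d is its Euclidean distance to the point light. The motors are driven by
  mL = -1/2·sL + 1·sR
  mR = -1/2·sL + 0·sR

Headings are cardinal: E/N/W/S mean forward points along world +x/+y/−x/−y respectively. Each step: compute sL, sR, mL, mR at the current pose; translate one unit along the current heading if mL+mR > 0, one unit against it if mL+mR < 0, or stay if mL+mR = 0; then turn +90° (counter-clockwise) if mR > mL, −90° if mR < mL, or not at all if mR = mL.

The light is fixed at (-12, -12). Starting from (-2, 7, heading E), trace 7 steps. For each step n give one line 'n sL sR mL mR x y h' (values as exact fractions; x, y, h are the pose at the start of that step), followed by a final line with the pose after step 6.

0 30/157 3/10 321/1570 -15/157 -2 7 E
1 24/97 120/353 7404/34241 -12/97 -1 7 S
2 20/51 20/87 50/1479 -10/51 -1 6 W
3 120/481 24/125 4044/60125 -60/481 0 6 N
4 30/149 15/49 1500/7301 -15/149 0 5 E
5 120/481 24/65 588/2405 -60/481 1 5 S
6 12/29 60/241 294/6989 -6/29 1 4 W
final 2 4 N

n=0: pose=(-2,7,E); sL=30/157, sR=3/10; mL=321/1570, mR=-15/157; mL+mR=171/1570 → advance +1; mR−mL=-3/10 → turn -1·90°
n=1: pose=(-1,7,S); sL=24/97, sR=120/353; mL=7404/34241, mR=-12/97; mL+mR=3168/34241 → advance +1; mR−mL=-120/353 → turn -1·90°
n=2: pose=(-1,6,W); sL=20/51, sR=20/87; mL=50/1479, mR=-10/51; mL+mR=-80/493 → advance -1; mR−mL=-20/87 → turn -1·90°
n=3: pose=(0,6,N); sL=120/481, sR=24/125; mL=4044/60125, mR=-60/481; mL+mR=-3456/60125 → advance -1; mR−mL=-24/125 → turn -1·90°
n=4: pose=(0,5,E); sL=30/149, sR=15/49; mL=1500/7301, mR=-15/149; mL+mR=765/7301 → advance +1; mR−mL=-15/49 → turn -1·90°
n=5: pose=(1,5,S); sL=120/481, sR=24/65; mL=588/2405, mR=-60/481; mL+mR=288/2405 → advance +1; mR−mL=-24/65 → turn -1·90°
n=6: pose=(1,4,W); sL=12/29, sR=60/241; mL=294/6989, mR=-6/29; mL+mR=-1152/6989 → advance -1; mR−mL=-60/241 → turn -1·90°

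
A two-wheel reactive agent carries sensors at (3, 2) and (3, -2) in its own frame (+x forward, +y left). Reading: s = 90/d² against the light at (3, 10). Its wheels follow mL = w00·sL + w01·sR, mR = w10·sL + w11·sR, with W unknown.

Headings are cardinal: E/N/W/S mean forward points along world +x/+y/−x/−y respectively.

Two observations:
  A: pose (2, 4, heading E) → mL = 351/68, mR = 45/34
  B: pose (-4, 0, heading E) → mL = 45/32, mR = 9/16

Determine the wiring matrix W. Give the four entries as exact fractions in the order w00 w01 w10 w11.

obs A: pose=(2,4,E) → sL=9/2, sR=45/34, mL=351/68, mR=45/34
obs B: pose=(-4,0,E) → sL=9/8, sR=9/16, mL=45/32, mR=9/16
sensor matrix S = [[9/2, 45/34], [9/8, 9/16]]; det S = 567/544
solve [mL_A; mL_B] = S·[w00; w01] and [mR_A; mR_B] = S·[w10; w11]:
  w00 = 1, w01 = 1/2, w10 = 0, w11 = 1

1 1/2 0 1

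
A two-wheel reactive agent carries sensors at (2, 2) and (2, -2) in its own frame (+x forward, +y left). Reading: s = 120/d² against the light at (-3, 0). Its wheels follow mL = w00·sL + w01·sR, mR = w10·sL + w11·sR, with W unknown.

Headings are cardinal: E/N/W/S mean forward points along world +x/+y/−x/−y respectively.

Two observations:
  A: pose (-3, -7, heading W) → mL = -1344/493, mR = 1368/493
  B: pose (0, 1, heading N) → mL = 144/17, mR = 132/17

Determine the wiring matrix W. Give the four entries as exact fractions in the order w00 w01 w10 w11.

1 -1 1/2 1/2

obs A: pose=(-3,-7,W) → sL=24/17, sR=120/29, mL=-1344/493, mR=1368/493
obs B: pose=(0,1,N) → sL=12, sR=60/17, mL=144/17, mR=132/17
sensor matrix S = [[24/17, 120/29], [12, 60/17]]; det S = -374400/8381
solve [mL_A; mL_B] = S·[w00; w01] and [mR_A; mR_B] = S·[w10; w11]:
  w00 = 1, w01 = -1, w10 = 1/2, w11 = 1/2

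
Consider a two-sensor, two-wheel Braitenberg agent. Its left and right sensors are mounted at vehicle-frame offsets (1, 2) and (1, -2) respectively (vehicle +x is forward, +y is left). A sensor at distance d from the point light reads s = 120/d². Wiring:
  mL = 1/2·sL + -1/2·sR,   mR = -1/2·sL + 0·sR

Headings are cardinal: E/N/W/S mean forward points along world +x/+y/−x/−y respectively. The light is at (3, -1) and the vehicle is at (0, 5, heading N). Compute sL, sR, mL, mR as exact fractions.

left sensor world pos  = (-2, 6); dL² = 74
right sensor world pos = (2, 6); dR² = 50
sL = 120/74 = 60/37
sR = 120/50 = 12/5
mL = 1/2·sL + -1/2·sR = -72/185
mR = -1/2·sL + 0·sR = -30/37

60/37 12/5 -72/185 -30/37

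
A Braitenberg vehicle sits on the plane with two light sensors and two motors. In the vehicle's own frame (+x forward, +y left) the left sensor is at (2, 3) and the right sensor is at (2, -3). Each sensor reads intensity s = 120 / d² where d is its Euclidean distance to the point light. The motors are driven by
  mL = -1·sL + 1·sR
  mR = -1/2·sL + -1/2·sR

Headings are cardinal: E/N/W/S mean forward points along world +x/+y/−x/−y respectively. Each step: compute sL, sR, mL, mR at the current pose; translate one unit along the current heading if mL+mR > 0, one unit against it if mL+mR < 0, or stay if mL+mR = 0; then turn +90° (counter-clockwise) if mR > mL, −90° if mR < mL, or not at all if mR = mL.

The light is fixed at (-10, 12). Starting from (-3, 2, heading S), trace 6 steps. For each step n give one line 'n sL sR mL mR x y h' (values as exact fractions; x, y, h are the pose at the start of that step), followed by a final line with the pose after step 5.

n=0: pose=(-3,2,S); sL=30/61, sR=3/4; mL=63/244, mR=-303/488; mL+mR=-177/488 → advance -1; mR−mL=-429/488 → turn -1·90°
n=1: pose=(-3,3,W); sL=120/169, sR=120/61; mL=12960/10309, mR=-13800/10309; mL+mR=-840/10309 → advance -1; mR−mL=-26760/10309 → turn -1·90°
n=2: pose=(-2,3,N); sL=60/37, sR=12/17; mL=-576/629, mR=-732/629; mL+mR=-1308/629 → advance -1; mR−mL=-156/629 → turn -1·90°
n=3: pose=(-2,2,E); sL=120/149, sR=120/269; mL=-14400/40081, mR=-25080/40081; mL+mR=-39480/40081 → advance -1; mR−mL=-10680/40081 → turn -1·90°
n=4: pose=(-3,2,S); sL=30/61, sR=3/4; mL=63/244, mR=-303/488; mL+mR=-177/488 → advance -1; mR−mL=-429/488 → turn -1·90°
n=5: pose=(-3,3,W); sL=120/169, sR=120/61; mL=12960/10309, mR=-13800/10309; mL+mR=-840/10309 → advance -1; mR−mL=-26760/10309 → turn -1·90°

0 30/61 3/4 63/244 -303/488 -3 2 S
1 120/169 120/61 12960/10309 -13800/10309 -3 3 W
2 60/37 12/17 -576/629 -732/629 -2 3 N
3 120/149 120/269 -14400/40081 -25080/40081 -2 2 E
4 30/61 3/4 63/244 -303/488 -3 2 S
5 120/169 120/61 12960/10309 -13800/10309 -3 3 W
final -2 3 N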